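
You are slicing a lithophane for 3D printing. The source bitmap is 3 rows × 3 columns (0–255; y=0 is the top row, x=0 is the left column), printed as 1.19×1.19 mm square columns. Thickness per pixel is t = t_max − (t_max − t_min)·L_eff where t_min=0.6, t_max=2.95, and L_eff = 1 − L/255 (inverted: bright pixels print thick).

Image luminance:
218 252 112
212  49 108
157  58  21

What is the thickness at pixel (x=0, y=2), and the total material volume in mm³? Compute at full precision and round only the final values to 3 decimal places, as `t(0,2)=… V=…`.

t(0,2)=2.047 V=23.138

span = t_max - t_min = 2.95 - 0.6 = 2.350
L(0,2) = 157, L_eff = 1 - 157/255 = 0.384314 (inverted)
t(0,2) = 2.95 - 2.350·0.384314 = 2.047
Σt over all 3·3 pixels = 83329/5100 ≈ 16.3390196
V = pitch²·Σt = 1.19²·83329/5100 = 23.138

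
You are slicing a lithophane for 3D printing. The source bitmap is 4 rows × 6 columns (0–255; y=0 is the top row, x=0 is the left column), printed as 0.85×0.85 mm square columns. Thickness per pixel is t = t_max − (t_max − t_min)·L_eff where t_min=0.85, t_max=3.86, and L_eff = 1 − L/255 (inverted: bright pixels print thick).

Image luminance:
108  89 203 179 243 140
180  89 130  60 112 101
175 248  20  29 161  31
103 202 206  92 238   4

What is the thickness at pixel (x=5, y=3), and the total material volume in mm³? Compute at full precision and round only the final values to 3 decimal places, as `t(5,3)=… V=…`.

span = t_max - t_min = 3.86 - 0.85 = 3.010
L(5,3) = 4, L_eff = 1 - 4/255 = 0.984314 (inverted)
t(5,3) = 3.86 - 3.010·0.984314 = 0.897
Σt over all 4·6 pixels = 1466243/25500 ≈ 57.4997255
V = pitch²·Σt = 0.85²·1466243/25500 = 41.544

t(5,3)=0.897 V=41.544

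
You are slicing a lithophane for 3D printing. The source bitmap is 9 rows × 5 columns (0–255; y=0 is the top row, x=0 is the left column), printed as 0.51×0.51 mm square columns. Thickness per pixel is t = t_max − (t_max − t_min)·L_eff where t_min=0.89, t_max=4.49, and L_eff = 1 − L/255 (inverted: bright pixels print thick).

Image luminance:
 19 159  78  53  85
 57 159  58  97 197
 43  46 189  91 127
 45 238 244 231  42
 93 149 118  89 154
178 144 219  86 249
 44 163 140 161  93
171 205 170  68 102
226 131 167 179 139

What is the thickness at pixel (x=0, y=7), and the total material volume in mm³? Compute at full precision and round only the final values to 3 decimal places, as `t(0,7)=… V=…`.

span = t_max - t_min = 4.49 - 0.89 = 3.600
L(0,7) = 171, L_eff = 1 - 171/255 = 0.329412 (inverted)
t(0,7) = 4.49 - 3.600·0.329412 = 3.304
Σt over all 9·5 pixels = 209589/1700 ≈ 123.2876471
V = pitch²·Σt = 0.51²·209589/1700 = 32.067

t(0,7)=3.304 V=32.067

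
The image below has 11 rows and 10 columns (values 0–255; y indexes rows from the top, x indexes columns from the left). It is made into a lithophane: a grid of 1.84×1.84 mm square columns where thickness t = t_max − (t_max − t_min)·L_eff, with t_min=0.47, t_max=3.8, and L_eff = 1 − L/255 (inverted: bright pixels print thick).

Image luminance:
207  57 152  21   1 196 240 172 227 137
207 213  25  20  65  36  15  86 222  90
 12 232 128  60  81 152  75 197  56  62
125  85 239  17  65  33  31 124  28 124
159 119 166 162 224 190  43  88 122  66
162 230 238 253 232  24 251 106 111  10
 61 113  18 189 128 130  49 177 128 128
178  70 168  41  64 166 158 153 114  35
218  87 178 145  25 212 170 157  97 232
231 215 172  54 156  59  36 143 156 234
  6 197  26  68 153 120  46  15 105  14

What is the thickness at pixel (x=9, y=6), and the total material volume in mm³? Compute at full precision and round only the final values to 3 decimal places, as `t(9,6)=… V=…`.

t(9,6)=2.142 V=761.551

span = t_max - t_min = 3.8 - 0.47 = 3.330
L(9,6) = 128, L_eff = 1 - 128/255 = 0.498039 (inverted)
t(9,6) = 3.8 - 3.330·0.498039 = 2.142
Σt over all 11·10 pixels = 477994/2125 ≈ 224.9383529
V = pitch²·Σt = 1.84²·477994/2125 = 761.551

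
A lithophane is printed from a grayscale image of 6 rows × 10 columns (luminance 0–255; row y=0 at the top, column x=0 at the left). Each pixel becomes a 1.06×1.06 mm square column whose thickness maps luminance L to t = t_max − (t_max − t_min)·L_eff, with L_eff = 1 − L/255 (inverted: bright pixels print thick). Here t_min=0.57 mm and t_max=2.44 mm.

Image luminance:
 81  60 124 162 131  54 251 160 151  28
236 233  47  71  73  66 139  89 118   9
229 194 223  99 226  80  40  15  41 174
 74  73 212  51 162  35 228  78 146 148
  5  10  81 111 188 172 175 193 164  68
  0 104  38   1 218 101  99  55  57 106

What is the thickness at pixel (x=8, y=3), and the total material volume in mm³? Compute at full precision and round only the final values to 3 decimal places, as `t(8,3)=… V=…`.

t(8,3)=1.641 V=94.103

span = t_max - t_min = 2.44 - 0.57 = 1.870
L(8,3) = 146, L_eff = 1 - 146/255 = 0.427451 (inverted)
t(8,3) = 2.44 - 1.870·0.427451 = 1.641
Σt over all 6·10 pixels = 125627/1500 ≈ 83.7513333
V = pitch²·Σt = 1.06²·125627/1500 = 94.103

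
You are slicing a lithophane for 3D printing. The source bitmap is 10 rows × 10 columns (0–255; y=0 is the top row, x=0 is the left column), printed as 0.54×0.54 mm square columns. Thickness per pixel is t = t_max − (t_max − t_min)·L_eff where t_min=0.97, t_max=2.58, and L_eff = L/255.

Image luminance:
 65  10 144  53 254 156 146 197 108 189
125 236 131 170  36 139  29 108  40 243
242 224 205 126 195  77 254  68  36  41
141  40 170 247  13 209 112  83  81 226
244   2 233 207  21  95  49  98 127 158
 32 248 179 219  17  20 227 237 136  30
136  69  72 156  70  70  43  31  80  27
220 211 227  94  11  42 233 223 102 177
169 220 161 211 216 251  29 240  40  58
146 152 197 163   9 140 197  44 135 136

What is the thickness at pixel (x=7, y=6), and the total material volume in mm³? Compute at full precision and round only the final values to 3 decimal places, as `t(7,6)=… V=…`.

span = t_max - t_min = 2.58 - 0.97 = 1.610
L(7,6) = 31, L_eff = 31/255 = 0.121569
t(7,6) = 2.58 - 1.610·0.121569 = 2.384
Σt over all 10·10 pixels = 1115221/6375 ≈ 174.9366275
V = pitch²·Σt = 0.54²·1115221/6375 = 51.012

t(7,6)=2.384 V=51.012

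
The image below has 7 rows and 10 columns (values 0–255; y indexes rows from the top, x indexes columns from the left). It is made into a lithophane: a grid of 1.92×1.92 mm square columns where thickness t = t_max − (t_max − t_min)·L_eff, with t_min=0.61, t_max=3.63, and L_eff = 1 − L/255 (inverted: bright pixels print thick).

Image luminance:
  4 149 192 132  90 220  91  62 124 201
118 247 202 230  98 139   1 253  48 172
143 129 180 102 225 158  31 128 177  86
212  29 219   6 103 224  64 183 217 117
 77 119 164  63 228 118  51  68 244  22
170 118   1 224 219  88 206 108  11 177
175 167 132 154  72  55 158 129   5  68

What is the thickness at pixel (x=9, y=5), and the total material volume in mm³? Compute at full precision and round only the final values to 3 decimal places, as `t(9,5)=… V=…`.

span = t_max - t_min = 3.63 - 0.61 = 3.020
L(9,5) = 177, L_eff = 1 - 177/255 = 0.305882 (inverted)
t(9,5) = 3.63 - 3.020·0.305882 = 2.706
Σt over all 7·10 pixels = 959036/6375 ≈ 150.4370196
V = pitch²·Σt = 1.92²·959036/6375 = 554.571

t(9,5)=2.706 V=554.571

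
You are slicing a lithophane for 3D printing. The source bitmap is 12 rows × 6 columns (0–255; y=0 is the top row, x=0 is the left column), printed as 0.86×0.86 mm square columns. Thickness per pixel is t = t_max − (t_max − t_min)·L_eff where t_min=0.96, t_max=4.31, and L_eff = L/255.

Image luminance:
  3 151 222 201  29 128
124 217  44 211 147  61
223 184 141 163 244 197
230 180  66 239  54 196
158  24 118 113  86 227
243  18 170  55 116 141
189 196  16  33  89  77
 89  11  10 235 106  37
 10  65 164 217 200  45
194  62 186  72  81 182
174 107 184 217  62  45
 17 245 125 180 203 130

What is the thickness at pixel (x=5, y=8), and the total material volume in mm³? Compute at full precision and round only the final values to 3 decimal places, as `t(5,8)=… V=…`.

span = t_max - t_min = 4.31 - 0.96 = 3.350
L(5,8) = 45, L_eff = 45/255 = 0.176471
t(5,8) = 4.31 - 3.350·0.176471 = 3.719
Σt over all 12·6 pixels = 954239/5100 ≈ 187.1056863
V = pitch²·Σt = 0.86²·954239/5100 = 138.383

t(5,8)=3.719 V=138.383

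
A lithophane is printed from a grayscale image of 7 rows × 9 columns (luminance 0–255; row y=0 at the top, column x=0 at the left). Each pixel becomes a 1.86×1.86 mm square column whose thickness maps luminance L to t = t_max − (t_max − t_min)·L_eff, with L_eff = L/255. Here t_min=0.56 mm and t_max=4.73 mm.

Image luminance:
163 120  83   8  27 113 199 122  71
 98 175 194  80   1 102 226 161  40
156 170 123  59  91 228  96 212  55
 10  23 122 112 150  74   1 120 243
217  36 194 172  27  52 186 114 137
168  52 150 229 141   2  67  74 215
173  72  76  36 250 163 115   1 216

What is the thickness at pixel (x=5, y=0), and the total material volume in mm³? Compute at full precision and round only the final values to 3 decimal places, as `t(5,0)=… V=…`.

t(5,0)=2.882 V=614.367

span = t_max - t_min = 4.73 - 0.56 = 4.170
L(5,0) = 113, L_eff = 113/255 = 0.443137
t(5,0) = 4.73 - 4.170·0.443137 = 2.882
Σt over all 7·9 pixels = 754729/4250 ≈ 177.5832941
V = pitch²·Σt = 1.86²·754729/4250 = 614.367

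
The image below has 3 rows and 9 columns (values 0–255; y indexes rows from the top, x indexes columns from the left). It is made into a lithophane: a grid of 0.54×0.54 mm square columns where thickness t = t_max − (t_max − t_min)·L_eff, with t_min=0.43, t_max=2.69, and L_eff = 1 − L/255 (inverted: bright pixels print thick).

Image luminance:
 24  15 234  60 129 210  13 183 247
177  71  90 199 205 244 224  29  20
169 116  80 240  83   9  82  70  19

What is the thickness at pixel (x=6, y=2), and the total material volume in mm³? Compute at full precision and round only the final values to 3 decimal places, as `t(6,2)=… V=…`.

t(6,2)=1.157 V=11.764

span = t_max - t_min = 2.69 - 0.43 = 2.260
L(6,2) = 82, L_eff = 1 - 82/255 = 0.678431 (inverted)
t(6,2) = 2.69 - 2.260·0.678431 = 1.157
Σt over all 3·9 pixels = 1028747/25500 ≈ 40.3430196
V = pitch²·Σt = 0.54²·1028747/25500 = 11.764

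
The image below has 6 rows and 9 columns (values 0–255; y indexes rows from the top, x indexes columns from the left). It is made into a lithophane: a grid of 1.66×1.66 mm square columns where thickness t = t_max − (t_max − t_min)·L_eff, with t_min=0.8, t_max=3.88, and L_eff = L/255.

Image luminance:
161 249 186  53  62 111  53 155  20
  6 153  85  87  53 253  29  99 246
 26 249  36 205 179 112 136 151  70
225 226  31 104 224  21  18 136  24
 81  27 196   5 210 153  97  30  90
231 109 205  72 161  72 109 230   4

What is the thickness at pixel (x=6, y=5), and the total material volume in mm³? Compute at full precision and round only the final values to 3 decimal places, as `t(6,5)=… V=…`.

t(6,5)=2.563 V=367.136

span = t_max - t_min = 3.88 - 0.8 = 3.080
L(6,5) = 109, L_eff = 109/255 = 0.427451
t(6,5) = 3.88 - 3.080·0.427451 = 2.563
Σt over all 6·9 pixels = 849358/6375 ≈ 133.2326275
V = pitch²·Σt = 1.66²·849358/6375 = 367.136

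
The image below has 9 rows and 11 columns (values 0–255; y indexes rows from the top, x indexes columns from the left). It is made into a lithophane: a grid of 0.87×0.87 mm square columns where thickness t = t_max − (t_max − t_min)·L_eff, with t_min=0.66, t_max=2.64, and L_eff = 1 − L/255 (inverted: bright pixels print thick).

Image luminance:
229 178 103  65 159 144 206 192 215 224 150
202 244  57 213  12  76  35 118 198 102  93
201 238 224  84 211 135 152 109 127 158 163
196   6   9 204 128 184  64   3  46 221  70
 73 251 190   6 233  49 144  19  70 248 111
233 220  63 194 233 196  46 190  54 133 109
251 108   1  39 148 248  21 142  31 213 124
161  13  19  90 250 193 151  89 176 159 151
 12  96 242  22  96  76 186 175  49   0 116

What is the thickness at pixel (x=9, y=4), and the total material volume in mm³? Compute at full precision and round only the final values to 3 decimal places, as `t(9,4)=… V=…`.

t(9,4)=2.586 V=126.217

span = t_max - t_min = 2.64 - 0.66 = 1.980
L(9,4) = 248, L_eff = 1 - 248/255 = 0.027451 (inverted)
t(9,4) = 2.64 - 1.980·0.027451 = 2.586
Σt over all 9·11 pixels = 354354/2125 ≈ 166.7548235
V = pitch²·Σt = 0.87²·354354/2125 = 126.217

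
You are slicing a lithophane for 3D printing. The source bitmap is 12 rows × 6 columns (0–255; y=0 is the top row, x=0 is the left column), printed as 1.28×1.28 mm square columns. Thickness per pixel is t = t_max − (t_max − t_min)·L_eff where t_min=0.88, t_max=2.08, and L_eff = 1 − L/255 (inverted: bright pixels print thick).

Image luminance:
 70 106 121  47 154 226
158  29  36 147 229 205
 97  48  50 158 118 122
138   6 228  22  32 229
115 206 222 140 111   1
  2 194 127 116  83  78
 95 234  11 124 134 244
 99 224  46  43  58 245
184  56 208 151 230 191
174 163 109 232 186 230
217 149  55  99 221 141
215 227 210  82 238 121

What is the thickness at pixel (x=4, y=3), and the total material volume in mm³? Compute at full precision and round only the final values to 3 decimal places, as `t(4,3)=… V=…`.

span = t_max - t_min = 2.08 - 0.88 = 1.200
L(4,3) = 32, L_eff = 1 - 32/255 = 0.874510 (inverted)
t(4,3) = 2.08 - 1.200·0.874510 = 1.031
Σt over all 12·6 pixels = 46562/425 ≈ 109.5576471
V = pitch²·Σt = 1.28²·46562/425 = 179.499

t(4,3)=1.031 V=179.499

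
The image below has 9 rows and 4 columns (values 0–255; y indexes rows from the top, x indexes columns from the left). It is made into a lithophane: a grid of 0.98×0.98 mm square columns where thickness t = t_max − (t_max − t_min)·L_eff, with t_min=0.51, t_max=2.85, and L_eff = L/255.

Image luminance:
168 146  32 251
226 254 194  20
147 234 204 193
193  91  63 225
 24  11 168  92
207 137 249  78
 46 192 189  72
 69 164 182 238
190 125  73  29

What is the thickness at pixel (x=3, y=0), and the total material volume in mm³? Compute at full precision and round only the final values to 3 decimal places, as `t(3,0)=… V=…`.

span = t_max - t_min = 2.85 - 0.51 = 2.340
L(3,0) = 251, L_eff = 251/255 = 0.984314
t(3,0) = 2.85 - 2.340·0.984314 = 0.547
Σt over all 9·4 pixels = 117093/2125 ≈ 55.1025882
V = pitch²·Σt = 0.98²·117093/2125 = 52.921

t(3,0)=0.547 V=52.921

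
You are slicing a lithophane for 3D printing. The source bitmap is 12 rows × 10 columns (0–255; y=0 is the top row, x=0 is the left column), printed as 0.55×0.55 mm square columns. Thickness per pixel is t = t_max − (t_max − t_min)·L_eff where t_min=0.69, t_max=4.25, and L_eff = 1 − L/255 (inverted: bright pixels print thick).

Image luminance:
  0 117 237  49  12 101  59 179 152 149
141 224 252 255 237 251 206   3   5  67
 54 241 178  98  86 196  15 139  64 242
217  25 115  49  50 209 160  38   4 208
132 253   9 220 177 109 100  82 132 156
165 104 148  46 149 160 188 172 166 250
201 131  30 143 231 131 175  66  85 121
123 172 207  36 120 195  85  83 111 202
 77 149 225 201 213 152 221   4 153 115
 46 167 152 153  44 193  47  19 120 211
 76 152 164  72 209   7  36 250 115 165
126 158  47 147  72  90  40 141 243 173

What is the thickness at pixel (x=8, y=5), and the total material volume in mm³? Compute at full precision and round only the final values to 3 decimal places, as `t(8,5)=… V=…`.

span = t_max - t_min = 4.25 - 0.69 = 3.560
L(8,5) = 166, L_eff = 1 - 166/255 = 0.349020 (inverted)
t(8,5) = 4.25 - 3.560·0.349020 = 3.007
Σt over all 12·10 pixels = 128907/425 ≈ 303.3105882
V = pitch²·Σt = 0.55²·128907/425 = 91.751

t(8,5)=3.007 V=91.751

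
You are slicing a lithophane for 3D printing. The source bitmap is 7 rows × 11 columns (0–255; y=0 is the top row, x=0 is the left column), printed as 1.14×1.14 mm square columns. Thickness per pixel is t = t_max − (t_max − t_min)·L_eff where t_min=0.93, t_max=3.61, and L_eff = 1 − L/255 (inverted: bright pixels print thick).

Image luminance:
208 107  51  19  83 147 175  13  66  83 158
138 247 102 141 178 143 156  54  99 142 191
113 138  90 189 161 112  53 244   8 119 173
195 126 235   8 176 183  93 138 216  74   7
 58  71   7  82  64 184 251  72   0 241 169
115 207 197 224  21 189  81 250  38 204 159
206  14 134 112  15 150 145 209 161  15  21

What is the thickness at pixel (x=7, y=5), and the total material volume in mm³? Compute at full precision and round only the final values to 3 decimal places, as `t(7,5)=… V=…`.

t(7,5)=3.557 V=224.432

span = t_max - t_min = 3.61 - 0.93 = 2.680
L(7,5) = 250, L_eff = 1 - 250/255 = 0.019608 (inverted)
t(7,5) = 3.61 - 2.680·0.019608 = 3.557
Σt over all 7·11 pixels = 1467893/8500 ≈ 172.6932941
V = pitch²·Σt = 1.14²·1467893/8500 = 224.432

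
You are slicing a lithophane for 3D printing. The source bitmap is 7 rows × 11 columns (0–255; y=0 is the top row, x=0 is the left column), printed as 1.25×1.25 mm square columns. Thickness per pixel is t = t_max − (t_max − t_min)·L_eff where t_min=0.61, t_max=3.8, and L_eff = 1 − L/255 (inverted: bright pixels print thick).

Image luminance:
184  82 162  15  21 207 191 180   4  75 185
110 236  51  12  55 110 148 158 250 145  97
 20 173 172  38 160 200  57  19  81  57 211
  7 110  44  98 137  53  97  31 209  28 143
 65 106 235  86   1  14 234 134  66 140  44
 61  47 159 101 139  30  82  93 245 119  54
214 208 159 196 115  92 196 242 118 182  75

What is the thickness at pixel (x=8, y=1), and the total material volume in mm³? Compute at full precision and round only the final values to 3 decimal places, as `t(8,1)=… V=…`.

t(8,1)=3.737 V=246.866

span = t_max - t_min = 3.8 - 0.61 = 3.190
L(8,1) = 250, L_eff = 1 - 250/255 = 0.019608 (inverted)
t(8,1) = 3.8 - 3.190·0.019608 = 3.737
Σt over all 7·11 pixels = 201443/1275 ≈ 157.9945098
V = pitch²·Σt = 1.25²·201443/1275 = 246.866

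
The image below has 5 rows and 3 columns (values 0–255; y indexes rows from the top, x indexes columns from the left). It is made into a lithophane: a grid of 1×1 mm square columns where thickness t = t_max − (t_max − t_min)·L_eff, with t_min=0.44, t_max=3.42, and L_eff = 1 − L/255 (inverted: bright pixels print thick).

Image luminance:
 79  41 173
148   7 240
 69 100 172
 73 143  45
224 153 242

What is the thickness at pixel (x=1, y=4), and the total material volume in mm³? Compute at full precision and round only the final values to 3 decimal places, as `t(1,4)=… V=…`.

t(1,4)=2.228 V=28.909

span = t_max - t_min = 3.42 - 0.44 = 2.980
L(1,4) = 153, L_eff = 1 - 153/255 = 0.400000 (inverted)
t(1,4) = 3.42 - 2.980·0.400000 = 2.228
Σt over all 5·3 pixels = 368591/12750 ≈ 28.9090980
V = pitch²·Σt = 1²·368591/12750 = 28.909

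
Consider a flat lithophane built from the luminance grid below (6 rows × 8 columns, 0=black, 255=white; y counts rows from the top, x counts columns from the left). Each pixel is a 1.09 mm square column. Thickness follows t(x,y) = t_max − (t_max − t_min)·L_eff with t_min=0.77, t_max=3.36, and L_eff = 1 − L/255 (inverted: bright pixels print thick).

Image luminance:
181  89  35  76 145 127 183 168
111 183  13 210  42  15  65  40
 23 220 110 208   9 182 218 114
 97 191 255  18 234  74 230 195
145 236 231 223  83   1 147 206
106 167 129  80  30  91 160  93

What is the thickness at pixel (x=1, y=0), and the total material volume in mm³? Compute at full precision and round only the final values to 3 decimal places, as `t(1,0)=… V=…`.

span = t_max - t_min = 3.36 - 0.77 = 2.590
L(1,0) = 89, L_eff = 1 - 89/255 = 0.650980 (inverted)
t(1,0) = 3.36 - 2.590·0.650980 = 1.674
Σt over all 6·8 pixels = 848477/8500 ≈ 99.8208235
V = pitch²·Σt = 1.09²·848477/8500 = 118.597

t(1,0)=1.674 V=118.597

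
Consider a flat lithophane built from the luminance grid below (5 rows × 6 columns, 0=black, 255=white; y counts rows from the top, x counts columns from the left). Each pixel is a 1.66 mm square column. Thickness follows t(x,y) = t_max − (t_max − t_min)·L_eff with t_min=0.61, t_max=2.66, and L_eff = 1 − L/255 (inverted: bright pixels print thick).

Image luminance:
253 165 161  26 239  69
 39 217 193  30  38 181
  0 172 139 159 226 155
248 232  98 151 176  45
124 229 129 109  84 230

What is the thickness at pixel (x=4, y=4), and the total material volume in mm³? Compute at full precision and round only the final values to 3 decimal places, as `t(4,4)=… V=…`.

t(4,4)=1.285 V=146.061

span = t_max - t_min = 2.66 - 0.61 = 2.050
L(4,4) = 84, L_eff = 1 - 84/255 = 0.670588 (inverted)
t(4,4) = 2.66 - 2.050·0.670588 = 1.285
Σt over all 5·6 pixels = 90109/1700 ≈ 53.0052941
V = pitch²·Σt = 1.66²·90109/1700 = 146.061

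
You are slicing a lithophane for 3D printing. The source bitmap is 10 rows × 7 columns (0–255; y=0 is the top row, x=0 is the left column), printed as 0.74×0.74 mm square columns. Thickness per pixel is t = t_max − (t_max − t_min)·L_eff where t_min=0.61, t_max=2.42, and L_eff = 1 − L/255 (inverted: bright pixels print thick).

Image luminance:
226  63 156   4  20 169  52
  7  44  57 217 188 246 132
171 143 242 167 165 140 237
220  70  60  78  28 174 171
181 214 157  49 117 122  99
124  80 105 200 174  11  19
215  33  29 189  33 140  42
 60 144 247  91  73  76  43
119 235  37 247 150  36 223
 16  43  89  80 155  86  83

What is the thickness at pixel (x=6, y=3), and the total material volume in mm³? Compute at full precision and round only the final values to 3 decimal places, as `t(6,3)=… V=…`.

t(6,3)=1.824 V=55.694

span = t_max - t_min = 2.42 - 0.61 = 1.810
L(6,3) = 171, L_eff = 1 - 171/255 = 0.329412 (inverted)
t(6,3) = 2.42 - 1.810·0.329412 = 1.824
Σt over all 10·7 pixels = 101.706
V = pitch²·Σt = 0.74²·101.706 = 55.694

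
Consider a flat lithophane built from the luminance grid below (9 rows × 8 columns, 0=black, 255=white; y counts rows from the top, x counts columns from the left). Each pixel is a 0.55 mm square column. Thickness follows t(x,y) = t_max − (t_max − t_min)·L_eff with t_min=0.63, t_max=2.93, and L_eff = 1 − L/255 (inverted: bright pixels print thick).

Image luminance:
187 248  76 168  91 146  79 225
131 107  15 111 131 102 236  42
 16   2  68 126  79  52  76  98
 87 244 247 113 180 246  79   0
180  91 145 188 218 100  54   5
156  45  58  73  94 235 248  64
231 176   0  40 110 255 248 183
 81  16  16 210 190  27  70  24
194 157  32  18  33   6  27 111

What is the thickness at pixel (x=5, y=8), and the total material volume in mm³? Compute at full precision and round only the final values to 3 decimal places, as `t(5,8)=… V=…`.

t(5,8)=0.684 V=36.141

span = t_max - t_min = 2.93 - 0.63 = 2.300
L(5,8) = 6, L_eff = 1 - 6/255 = 0.976471 (inverted)
t(5,8) = 2.93 - 2.300·0.976471 = 0.684
Σt over all 9·8 pixels = 101553/850 ≈ 119.4741176
V = pitch²·Σt = 0.55²·101553/850 = 36.141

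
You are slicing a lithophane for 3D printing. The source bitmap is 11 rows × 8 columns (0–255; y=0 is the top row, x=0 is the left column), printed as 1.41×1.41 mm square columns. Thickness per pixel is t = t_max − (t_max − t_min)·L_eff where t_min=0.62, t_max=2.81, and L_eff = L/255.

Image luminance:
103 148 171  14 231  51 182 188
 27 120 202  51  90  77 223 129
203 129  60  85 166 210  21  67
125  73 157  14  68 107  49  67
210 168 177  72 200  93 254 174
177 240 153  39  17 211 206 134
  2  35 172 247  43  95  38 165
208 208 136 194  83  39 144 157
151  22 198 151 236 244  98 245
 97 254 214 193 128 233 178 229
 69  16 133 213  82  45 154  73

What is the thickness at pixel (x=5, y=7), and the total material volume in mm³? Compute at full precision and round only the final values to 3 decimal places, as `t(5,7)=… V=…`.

t(5,7)=2.475 V=290.909

span = t_max - t_min = 2.81 - 0.62 = 2.190
L(5,7) = 39, L_eff = 39/255 = 0.152941
t(5,7) = 2.81 - 2.190·0.152941 = 2.475
Σt over all 11·8 pixels = 248753/1700 ≈ 146.3252941
V = pitch²·Σt = 1.41²·248753/1700 = 290.909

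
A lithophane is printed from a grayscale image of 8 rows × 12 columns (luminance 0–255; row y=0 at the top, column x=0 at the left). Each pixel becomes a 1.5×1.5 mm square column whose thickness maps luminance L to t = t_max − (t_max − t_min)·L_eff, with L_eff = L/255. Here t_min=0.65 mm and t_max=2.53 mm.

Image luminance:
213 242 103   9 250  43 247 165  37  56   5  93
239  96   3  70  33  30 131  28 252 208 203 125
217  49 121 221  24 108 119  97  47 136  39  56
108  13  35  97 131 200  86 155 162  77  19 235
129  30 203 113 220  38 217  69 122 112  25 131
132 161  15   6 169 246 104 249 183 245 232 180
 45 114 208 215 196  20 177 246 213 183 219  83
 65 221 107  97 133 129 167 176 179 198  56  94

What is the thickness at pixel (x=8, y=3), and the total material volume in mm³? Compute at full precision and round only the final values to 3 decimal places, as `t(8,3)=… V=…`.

t(8,3)=1.336 V=342.362

span = t_max - t_min = 2.53 - 0.65 = 1.880
L(8,3) = 162, L_eff = 162/255 = 0.635294
t(8,3) = 2.53 - 1.880·0.635294 = 1.336
Σt over all 8·12 pixels = 38801/255 ≈ 152.1607843
V = pitch²·Σt = 1.5²·38801/255 = 342.362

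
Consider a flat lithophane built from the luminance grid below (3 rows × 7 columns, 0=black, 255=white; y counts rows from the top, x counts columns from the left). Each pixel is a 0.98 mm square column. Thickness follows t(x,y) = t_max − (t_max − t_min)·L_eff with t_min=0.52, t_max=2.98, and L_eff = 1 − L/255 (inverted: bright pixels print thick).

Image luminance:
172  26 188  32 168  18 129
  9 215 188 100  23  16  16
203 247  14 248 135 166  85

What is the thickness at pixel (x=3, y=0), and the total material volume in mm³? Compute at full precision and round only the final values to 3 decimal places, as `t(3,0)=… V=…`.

t(3,0)=0.829 V=32.705

span = t_max - t_min = 2.98 - 0.52 = 2.460
L(3,0) = 32, L_eff = 1 - 32/255 = 0.874510 (inverted)
t(3,0) = 2.98 - 2.460·0.874510 = 0.829
Σt over all 3·7 pixels = 72364/2125 ≈ 34.0536471
V = pitch²·Σt = 0.98²·72364/2125 = 32.705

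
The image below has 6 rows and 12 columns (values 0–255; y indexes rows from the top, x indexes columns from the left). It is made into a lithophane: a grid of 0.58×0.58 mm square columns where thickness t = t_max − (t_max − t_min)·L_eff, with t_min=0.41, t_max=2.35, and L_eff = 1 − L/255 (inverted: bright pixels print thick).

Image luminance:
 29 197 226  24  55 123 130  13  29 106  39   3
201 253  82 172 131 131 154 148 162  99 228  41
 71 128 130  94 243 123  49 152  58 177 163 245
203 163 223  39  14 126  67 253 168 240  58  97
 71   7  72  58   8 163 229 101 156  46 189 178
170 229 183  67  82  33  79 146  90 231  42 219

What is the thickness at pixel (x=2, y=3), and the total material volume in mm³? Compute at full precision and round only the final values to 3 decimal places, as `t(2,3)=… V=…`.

t(2,3)=2.107 V=32.731

span = t_max - t_min = 2.35 - 0.41 = 1.940
L(2,3) = 223, L_eff = 1 - 223/255 = 0.125490 (inverted)
t(2,3) = 2.35 - 1.940·0.125490 = 2.107
Σt over all 6·12 pixels = 1240553/12750 ≈ 97.2982745
V = pitch²·Σt = 0.58²·1240553/12750 = 32.731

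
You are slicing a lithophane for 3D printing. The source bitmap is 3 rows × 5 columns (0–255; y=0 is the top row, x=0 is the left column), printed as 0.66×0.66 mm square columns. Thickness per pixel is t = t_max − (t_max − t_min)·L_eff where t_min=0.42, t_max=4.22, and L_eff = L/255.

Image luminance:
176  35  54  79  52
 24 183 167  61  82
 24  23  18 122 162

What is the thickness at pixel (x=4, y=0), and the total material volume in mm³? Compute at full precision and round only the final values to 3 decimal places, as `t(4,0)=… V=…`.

span = t_max - t_min = 4.22 - 0.42 = 3.800
L(4,0) = 52, L_eff = 52/255 = 0.203922
t(4,0) = 4.22 - 3.800·0.203922 = 3.445
Σt over all 3·5 pixels = 113459/2550 ≈ 44.4937255
V = pitch²·Σt = 0.66²·113459/2550 = 19.381

t(4,0)=3.445 V=19.381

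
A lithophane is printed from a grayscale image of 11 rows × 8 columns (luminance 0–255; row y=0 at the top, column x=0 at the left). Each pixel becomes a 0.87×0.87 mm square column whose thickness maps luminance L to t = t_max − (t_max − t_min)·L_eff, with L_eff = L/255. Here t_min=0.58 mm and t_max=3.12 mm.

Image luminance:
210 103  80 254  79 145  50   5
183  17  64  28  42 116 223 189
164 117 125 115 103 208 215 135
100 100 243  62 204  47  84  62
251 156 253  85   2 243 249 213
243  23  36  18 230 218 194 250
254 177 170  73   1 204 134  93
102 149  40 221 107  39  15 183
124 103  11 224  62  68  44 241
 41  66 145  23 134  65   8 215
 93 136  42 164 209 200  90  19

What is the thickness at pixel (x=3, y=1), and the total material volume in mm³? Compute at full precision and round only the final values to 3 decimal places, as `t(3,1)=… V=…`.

t(3,1)=2.841 V=124.693

span = t_max - t_min = 3.12 - 0.58 = 2.540
L(3,1) = 28, L_eff = 28/255 = 0.109804
t(3,1) = 3.12 - 2.540·0.109804 = 2.841
Σt over all 11·8 pixels = 140031/850 ≈ 164.7423529
V = pitch²·Σt = 0.87²·140031/850 = 124.693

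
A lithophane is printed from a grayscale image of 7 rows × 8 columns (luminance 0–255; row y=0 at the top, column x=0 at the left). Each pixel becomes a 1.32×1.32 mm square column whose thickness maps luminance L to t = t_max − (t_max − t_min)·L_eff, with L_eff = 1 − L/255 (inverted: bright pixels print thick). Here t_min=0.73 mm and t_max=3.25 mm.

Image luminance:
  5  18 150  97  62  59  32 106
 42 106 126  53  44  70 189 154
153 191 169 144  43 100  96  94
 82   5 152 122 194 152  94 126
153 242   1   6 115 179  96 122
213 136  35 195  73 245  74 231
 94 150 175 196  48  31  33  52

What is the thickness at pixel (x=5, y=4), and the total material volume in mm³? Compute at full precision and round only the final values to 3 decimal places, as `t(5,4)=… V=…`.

span = t_max - t_min = 3.25 - 0.73 = 2.520
L(5,4) = 179, L_eff = 1 - 179/255 = 0.298039 (inverted)
t(5,4) = 3.25 - 2.520·0.298039 = 2.499
Σt over all 7·8 pixels = 43099/425 ≈ 101.4094118
V = pitch²·Σt = 1.32²·43099/425 = 176.696

t(5,4)=2.499 V=176.696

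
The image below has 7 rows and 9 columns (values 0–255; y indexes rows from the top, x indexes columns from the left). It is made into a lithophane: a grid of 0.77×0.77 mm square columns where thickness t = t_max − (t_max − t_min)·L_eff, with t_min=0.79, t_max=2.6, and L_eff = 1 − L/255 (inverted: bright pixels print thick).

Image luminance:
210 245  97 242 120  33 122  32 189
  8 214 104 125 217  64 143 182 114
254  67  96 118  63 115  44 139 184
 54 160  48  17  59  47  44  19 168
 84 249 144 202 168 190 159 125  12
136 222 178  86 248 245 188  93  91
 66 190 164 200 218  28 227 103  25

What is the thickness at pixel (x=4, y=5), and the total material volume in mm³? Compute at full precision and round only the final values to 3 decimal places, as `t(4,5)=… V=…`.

span = t_max - t_min = 2.6 - 0.79 = 1.810
L(4,5) = 248, L_eff = 1 - 248/255 = 0.027451 (inverted)
t(4,5) = 2.6 - 1.810·0.027451 = 2.550
Σt over all 7·9 pixels = 2752973/25500 ≈ 107.9597255
V = pitch²·Σt = 0.77²·2752973/25500 = 64.009

t(4,5)=2.550 V=64.009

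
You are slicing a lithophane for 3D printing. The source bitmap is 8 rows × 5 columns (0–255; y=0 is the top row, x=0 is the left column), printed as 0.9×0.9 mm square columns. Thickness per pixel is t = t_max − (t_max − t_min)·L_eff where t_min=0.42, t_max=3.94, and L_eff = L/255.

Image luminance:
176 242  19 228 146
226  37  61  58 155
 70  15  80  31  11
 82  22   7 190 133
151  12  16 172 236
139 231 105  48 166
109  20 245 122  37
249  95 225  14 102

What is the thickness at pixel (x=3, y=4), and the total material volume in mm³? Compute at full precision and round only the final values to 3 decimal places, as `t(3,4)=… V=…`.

span = t_max - t_min = 3.94 - 0.42 = 3.520
L(3,4) = 172, L_eff = 172/255 = 0.674510
t(3,4) = 3.94 - 3.520·0.674510 = 1.566
Σt over all 8·5 pixels = 610196/6375 ≈ 95.7170196
V = pitch²·Σt = 0.9²·610196/6375 = 77.531

t(3,4)=1.566 V=77.531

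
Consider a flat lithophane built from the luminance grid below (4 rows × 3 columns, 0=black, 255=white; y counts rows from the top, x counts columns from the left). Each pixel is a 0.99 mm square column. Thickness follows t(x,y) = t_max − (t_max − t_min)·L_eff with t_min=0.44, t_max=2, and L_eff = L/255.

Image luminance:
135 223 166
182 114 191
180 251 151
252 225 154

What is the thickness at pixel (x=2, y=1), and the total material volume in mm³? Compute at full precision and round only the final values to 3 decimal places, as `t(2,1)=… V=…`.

span = t_max - t_min = 2 - 0.44 = 1.560
L(2,1) = 191, L_eff = 191/255 = 0.749020
t(2,1) = 2 - 1.560·0.749020 = 0.832
Σt over all 4·3 pixels = 22088/2125 ≈ 10.3943529
V = pitch²·Σt = 0.99²·22088/2125 = 10.188

t(2,1)=0.832 V=10.188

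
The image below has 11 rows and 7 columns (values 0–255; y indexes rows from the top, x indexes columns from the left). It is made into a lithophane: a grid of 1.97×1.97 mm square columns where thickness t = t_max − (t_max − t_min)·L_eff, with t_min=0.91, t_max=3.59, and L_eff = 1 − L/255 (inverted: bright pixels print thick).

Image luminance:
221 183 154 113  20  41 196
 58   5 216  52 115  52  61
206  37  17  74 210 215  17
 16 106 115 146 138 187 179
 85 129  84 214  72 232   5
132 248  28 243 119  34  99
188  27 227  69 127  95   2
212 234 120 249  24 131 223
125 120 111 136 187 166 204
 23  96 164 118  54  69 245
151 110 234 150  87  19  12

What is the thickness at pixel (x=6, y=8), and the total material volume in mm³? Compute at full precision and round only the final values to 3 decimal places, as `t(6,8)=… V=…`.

t(6,8)=3.054 V=654.644

span = t_max - t_min = 3.59 - 0.91 = 2.680
L(6,8) = 204, L_eff = 1 - 204/255 = 0.200000 (inverted)
t(6,8) = 3.59 - 2.680·0.200000 = 3.054
Σt over all 11·7 pixels = 4301429/25500 ≈ 168.6834902
V = pitch²·Σt = 1.97²·4301429/25500 = 654.644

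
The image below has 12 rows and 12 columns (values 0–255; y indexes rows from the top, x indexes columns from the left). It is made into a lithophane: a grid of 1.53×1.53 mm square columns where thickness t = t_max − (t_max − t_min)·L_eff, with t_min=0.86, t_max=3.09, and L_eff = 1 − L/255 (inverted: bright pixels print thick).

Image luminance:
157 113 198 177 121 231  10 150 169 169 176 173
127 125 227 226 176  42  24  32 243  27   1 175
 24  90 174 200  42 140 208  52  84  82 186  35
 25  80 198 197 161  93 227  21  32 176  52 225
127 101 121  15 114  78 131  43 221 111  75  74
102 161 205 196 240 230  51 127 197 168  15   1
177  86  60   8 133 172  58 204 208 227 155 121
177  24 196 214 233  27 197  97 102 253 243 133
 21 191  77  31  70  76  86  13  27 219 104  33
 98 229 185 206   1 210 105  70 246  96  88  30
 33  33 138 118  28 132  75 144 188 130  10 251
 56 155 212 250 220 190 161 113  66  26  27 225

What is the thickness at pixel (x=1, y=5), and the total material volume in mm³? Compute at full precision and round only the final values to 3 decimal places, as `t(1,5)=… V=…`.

t(1,5)=2.268 V=657.870

span = t_max - t_min = 3.09 - 0.86 = 2.230
L(1,5) = 161, L_eff = 1 - 161/255 = 0.368627 (inverted)
t(1,5) = 3.09 - 2.230·0.368627 = 2.268
Σt over all 12·12 pixels = 1433269/5100 ≈ 281.0331373
V = pitch²·Σt = 1.53²·1433269/5100 = 657.870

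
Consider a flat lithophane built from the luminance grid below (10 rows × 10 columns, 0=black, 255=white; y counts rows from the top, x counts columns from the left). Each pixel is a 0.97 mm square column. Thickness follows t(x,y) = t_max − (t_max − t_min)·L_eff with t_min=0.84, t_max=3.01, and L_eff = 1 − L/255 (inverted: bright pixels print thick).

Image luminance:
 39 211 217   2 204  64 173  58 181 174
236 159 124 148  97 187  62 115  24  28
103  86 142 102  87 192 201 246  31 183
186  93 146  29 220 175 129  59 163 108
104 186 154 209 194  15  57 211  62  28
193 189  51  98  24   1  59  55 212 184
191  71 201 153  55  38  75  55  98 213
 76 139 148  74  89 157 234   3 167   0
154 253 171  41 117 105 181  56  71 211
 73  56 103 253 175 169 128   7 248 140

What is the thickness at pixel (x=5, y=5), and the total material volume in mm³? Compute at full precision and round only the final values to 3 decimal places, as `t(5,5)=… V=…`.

span = t_max - t_min = 3.01 - 0.84 = 2.170
L(5,5) = 1, L_eff = 1 - 1/255 = 0.996078 (inverted)
t(5,5) = 3.01 - 2.170·0.996078 = 0.849
Σt over all 10·10 pixels = 4836923/25500 ≈ 189.6832549
V = pitch²·Σt = 0.97²·4836923/25500 = 178.473

t(5,5)=0.849 V=178.473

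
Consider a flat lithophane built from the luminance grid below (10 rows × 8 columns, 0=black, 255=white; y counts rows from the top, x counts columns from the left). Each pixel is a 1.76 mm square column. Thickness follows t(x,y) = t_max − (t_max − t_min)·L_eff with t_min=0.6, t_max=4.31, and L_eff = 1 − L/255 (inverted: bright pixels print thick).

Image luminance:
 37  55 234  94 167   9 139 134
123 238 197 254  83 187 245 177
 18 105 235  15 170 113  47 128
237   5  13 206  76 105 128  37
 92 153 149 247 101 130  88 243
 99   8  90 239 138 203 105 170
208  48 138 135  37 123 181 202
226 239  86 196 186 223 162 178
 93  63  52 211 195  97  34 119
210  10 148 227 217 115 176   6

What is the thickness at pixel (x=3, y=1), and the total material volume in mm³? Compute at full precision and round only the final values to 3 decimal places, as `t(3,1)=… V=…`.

t(3,1)=4.295 V=635.724

span = t_max - t_min = 4.31 - 0.6 = 3.710
L(3,1) = 254, L_eff = 1 - 254/255 = 0.003922 (inverted)
t(3,1) = 4.31 - 3.710·0.003922 = 4.295
Σt over all 10·8 pixels = 5233397/25500 ≈ 205.2312549
V = pitch²·Σt = 1.76²·5233397/25500 = 635.724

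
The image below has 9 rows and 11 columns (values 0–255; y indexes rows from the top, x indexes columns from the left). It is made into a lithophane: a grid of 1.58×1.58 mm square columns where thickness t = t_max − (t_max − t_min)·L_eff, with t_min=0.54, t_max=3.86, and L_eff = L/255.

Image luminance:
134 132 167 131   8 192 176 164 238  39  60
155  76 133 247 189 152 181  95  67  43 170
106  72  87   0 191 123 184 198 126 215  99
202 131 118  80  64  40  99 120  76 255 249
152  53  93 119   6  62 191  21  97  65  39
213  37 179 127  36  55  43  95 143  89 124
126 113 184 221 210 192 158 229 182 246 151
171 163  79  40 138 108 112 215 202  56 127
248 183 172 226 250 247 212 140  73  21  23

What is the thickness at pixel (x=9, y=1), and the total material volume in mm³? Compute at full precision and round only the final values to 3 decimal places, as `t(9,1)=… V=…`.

span = t_max - t_min = 3.86 - 0.54 = 3.320
L(9,1) = 43, L_eff = 43/255 = 0.168627
t(9,1) = 3.86 - 3.320·0.168627 = 3.300
Σt over all 9·11 pixels = 902493/4250 ≈ 212.3512941
V = pitch²·Σt = 1.58²·902493/4250 = 530.114

t(9,1)=3.300 V=530.114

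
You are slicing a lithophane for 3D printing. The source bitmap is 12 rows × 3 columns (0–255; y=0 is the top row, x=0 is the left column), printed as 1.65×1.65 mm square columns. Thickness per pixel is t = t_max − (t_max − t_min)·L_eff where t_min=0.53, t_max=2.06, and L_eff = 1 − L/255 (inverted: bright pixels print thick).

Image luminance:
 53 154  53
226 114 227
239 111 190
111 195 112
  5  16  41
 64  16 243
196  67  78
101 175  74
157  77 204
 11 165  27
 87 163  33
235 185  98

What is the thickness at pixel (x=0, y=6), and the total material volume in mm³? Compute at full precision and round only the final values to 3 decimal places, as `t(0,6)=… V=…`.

span = t_max - t_min = 2.06 - 0.53 = 1.530
L(0,6) = 196, L_eff = 1 - 196/255 = 0.231373 (inverted)
t(0,6) = 2.06 - 1.530·0.231373 = 1.706
Σt over all 12·3 pixels = 44.898
V = pitch²·Σt = 1.65²·44.898 = 122.235

t(0,6)=1.706 V=122.235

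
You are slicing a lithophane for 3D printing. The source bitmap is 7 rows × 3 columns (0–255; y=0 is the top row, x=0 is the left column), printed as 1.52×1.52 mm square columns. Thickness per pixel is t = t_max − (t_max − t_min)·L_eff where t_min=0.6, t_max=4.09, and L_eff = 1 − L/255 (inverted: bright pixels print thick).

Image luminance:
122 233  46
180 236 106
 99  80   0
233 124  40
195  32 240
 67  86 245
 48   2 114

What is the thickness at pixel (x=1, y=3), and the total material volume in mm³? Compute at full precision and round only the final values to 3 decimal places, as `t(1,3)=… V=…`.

t(1,3)=2.297 V=109.048

span = t_max - t_min = 4.09 - 0.6 = 3.490
L(1,3) = 124, L_eff = 1 - 124/255 = 0.513725 (inverted)
t(1,3) = 4.09 - 3.490·0.513725 = 2.297
Σt over all 7·3 pixels = 300893/6375 ≈ 47.1989020
V = pitch²·Σt = 1.52²·300893/6375 = 109.048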